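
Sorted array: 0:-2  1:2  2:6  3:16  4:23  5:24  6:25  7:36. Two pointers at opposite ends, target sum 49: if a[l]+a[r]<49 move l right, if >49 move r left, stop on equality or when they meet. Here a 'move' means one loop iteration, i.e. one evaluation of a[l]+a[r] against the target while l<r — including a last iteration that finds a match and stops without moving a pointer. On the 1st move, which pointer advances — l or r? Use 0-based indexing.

l=0 r=7: -2+36=34 <49, l++

l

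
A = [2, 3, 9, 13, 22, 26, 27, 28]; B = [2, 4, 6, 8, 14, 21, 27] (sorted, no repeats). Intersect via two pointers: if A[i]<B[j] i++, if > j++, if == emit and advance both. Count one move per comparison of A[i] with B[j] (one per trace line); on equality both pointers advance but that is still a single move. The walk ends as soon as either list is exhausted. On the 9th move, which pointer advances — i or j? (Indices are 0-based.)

j

[i=0,j=0] 2==2 emit → i++,j++
[i=1,j=1] 3<4 → i++
[i=2,j=1] 9>4 → j++
[i=2,j=2] 9>6 → j++
[i=2,j=3] 9>8 → j++
[i=2,j=4] 9<14 → i++
[i=3,j=4] 13<14 → i++
[i=4,j=4] 22>14 → j++
[i=4,j=5] 22>21 → j++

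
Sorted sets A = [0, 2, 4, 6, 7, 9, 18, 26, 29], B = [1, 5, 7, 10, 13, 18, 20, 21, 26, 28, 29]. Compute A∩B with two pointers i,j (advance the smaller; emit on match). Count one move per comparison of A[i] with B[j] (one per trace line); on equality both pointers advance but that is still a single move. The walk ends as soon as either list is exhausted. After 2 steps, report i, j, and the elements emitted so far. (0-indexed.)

[i=0,j=0] 0<1 → i++
[i=1,j=0] 2>1 → j++

i=1, j=1, emitted=[]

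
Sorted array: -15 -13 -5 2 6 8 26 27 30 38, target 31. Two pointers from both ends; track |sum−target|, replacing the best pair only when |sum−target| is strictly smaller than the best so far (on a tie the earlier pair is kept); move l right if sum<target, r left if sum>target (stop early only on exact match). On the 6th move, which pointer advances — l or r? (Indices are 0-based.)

l

[0,9] -15+38=23 d=8 * → l++
[1,9] -13+38=25 d=6 * → l++
[2,9] -5+38=33 d=2 * → r--
[2,8] -5+30=25 d=6 → l++
[3,8] 2+30=32 d=1 * → r--
[3,7] 2+27=29 d=2 → l++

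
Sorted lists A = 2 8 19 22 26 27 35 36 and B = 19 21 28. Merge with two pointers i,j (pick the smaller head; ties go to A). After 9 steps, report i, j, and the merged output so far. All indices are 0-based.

i=0 j=0: A[i]=2<=B[j]=19 take 2, i++
i=1 j=0: A[i]=8<=B[j]=19 take 8, i++
i=2 j=0: A[i]=19<=B[j]=19 take 19, i++
i=3 j=0: A[i]=22>B[j]=19 take 19, j++
i=3 j=1: A[i]=22>B[j]=21 take 21, j++
i=3 j=2: A[i]=22<=B[j]=28 take 22, i++
i=4 j=2: A[i]=26<=B[j]=28 take 26, i++
i=5 j=2: A[i]=27<=B[j]=28 take 27, i++
i=6 j=2: A[i]=35>B[j]=28 take 28, j++

i=6, j=3, merged so far=[2, 8, 19, 19, 21, 22, 26, 27, 28]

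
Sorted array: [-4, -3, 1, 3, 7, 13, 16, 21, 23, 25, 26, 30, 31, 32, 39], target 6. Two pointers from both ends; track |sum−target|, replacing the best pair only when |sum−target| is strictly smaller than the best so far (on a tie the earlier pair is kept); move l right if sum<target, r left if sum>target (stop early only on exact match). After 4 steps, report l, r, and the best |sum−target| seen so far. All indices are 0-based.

l=0 r=14: -4+39=35 d=29 *, r--
l=0 r=13: -4+32=28 d=22 *, r--
l=0 r=12: -4+31=27 d=21 *, r--
l=0 r=11: -4+30=26 d=20 *, r--

l=0, r=10, best |Δ|=20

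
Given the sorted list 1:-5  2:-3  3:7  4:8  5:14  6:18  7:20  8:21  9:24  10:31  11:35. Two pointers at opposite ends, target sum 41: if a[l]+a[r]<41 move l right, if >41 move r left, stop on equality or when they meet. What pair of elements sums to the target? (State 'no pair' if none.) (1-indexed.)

(20, 21)

[1,11] -5+35=30 <41 → l++
[2,11] -3+35=32 <41 → l++
[3,11] 7+35=42 >41 → r--
[3,10] 7+31=38 <41 → l++
[4,10] 8+31=39 <41 → l++
[5,10] 14+31=45 >41 → r--
[5,9] 14+24=38 <41 → l++
[6,9] 18+24=42 >41 → r--
[6,8] 18+21=39 <41 → l++
[7,8] 20+21=41 → found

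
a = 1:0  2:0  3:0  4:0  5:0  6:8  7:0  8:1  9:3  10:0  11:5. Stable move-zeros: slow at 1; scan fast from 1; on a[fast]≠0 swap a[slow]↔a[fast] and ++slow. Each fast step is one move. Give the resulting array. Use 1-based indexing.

(s=1,f=1) a[fast]=0 → fast++
(s=1,f=2) a[fast]=0 → fast++
(s=1,f=3) a[fast]=0 → fast++
(s=1,f=4) a[fast]=0 → fast++
(s=1,f=5) a[fast]=0 → fast++
(s=1,f=6) a[fast]=8≠0 swap→a[1]=8 → slow++,fast++
(s=2,f=7) a[fast]=0 → fast++
(s=2,f=8) a[fast]=1≠0 swap→a[2]=1 → slow++,fast++
(s=3,f=9) a[fast]=3≠0 swap→a[3]=3 → slow++,fast++
(s=4,f=10) a[fast]=0 → fast++
(s=4,f=11) a[fast]=5≠0 swap→a[4]=5 → slow++,fast++

[8, 1, 3, 5, 0, 0, 0, 0, 0, 0, 0]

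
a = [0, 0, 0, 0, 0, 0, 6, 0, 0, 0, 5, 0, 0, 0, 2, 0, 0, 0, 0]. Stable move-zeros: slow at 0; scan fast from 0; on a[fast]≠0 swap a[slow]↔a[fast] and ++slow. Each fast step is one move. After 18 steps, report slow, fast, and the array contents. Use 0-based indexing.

slow=3, fast=18, a=[6, 5, 2, 0, 0, 0, 0, 0, 0, 0, 0, 0, 0, 0, 0, 0, 0, 0, 0]

slow=0 fast=0: a[fast]=0, fast++
slow=0 fast=1: a[fast]=0, fast++
slow=0 fast=2: a[fast]=0, fast++
slow=0 fast=3: a[fast]=0, fast++
slow=0 fast=4: a[fast]=0, fast++
slow=0 fast=5: a[fast]=0, fast++
slow=0 fast=6: a[fast]=6≠0 swap→a[0]=6, slow++,fast++
slow=1 fast=7: a[fast]=0, fast++
slow=1 fast=8: a[fast]=0, fast++
slow=1 fast=9: a[fast]=0, fast++
slow=1 fast=10: a[fast]=5≠0 swap→a[1]=5, slow++,fast++
slow=2 fast=11: a[fast]=0, fast++
slow=2 fast=12: a[fast]=0, fast++
slow=2 fast=13: a[fast]=0, fast++
slow=2 fast=14: a[fast]=2≠0 swap→a[2]=2, slow++,fast++
slow=3 fast=15: a[fast]=0, fast++
slow=3 fast=16: a[fast]=0, fast++
slow=3 fast=17: a[fast]=0, fast++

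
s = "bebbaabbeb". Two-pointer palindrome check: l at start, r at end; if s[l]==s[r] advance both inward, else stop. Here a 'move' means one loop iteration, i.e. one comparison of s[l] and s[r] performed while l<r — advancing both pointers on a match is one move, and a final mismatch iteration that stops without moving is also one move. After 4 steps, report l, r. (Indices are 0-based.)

l=4, r=5

l=0 r=9: 'b'=='b', l++,r--
l=1 r=8: 'e'=='e', l++,r--
l=2 r=7: 'b'=='b', l++,r--
l=3 r=6: 'b'=='b', l++,r--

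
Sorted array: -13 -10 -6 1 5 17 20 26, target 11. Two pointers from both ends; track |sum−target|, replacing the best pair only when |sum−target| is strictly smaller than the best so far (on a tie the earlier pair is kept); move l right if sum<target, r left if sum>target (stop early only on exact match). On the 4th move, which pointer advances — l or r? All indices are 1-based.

r

[1,8] -13+26=13 d=2 * → r--
[1,7] -13+20=7 d=4 → l++
[2,7] -10+20=10 d=1 * → l++
[3,7] -6+20=14 d=3 → r--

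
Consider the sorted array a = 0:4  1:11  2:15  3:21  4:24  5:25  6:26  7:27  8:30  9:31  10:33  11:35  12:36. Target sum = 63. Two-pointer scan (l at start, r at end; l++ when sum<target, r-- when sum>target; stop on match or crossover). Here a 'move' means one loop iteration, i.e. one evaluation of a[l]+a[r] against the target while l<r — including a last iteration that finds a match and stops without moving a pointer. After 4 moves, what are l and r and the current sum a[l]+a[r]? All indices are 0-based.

l=0 r=12: 4+36=40 <63, l++
l=1 r=12: 11+36=47 <63, l++
l=2 r=12: 15+36=51 <63, l++
l=3 r=12: 21+36=57 <63, l++

l=4, r=12, sum=60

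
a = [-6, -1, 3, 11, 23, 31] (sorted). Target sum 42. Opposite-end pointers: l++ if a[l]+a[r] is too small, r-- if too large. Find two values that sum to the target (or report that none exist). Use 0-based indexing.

[0,5] -6+31=25 <42 → l++
[1,5] -1+31=30 <42 → l++
[2,5] 3+31=34 <42 → l++
[3,5] 11+31=42 → found

(11, 31)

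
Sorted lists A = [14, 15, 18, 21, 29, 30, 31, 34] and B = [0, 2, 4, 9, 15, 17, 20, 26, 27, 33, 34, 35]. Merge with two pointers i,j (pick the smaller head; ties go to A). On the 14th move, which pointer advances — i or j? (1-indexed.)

i

i=1 j=1: A[i]=14>B[j]=0 take 0, j++
i=1 j=2: A[i]=14>B[j]=2 take 2, j++
i=1 j=3: A[i]=14>B[j]=4 take 4, j++
i=1 j=4: A[i]=14>B[j]=9 take 9, j++
i=1 j=5: A[i]=14<=B[j]=15 take 14, i++
i=2 j=5: A[i]=15<=B[j]=15 take 15, i++
i=3 j=5: A[i]=18>B[j]=15 take 15, j++
i=3 j=6: A[i]=18>B[j]=17 take 17, j++
i=3 j=7: A[i]=18<=B[j]=20 take 18, i++
i=4 j=7: A[i]=21>B[j]=20 take 20, j++
i=4 j=8: A[i]=21<=B[j]=26 take 21, i++
i=5 j=8: A[i]=29>B[j]=26 take 26, j++
i=5 j=9: A[i]=29>B[j]=27 take 27, j++
i=5 j=10: A[i]=29<=B[j]=33 take 29, i++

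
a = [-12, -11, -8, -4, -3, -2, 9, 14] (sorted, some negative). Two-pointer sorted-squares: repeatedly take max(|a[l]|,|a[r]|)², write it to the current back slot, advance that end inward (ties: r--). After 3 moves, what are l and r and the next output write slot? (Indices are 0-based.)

l=0 r=7: |-12|<=|14| out[7]=196, r--
l=0 r=6: |-12|>|9| out[6]=144, l++
l=1 r=6: |-11|>|9| out[5]=121, l++

l=2, r=6, next write slot=4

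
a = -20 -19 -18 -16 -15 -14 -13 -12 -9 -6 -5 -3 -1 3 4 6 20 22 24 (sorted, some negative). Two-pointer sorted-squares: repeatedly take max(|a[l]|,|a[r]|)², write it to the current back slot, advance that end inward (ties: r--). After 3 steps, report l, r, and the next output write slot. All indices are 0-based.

l=0 r=18: |-20|<=|24| out[18]=576, r--
l=0 r=17: |-20|<=|22| out[17]=484, r--
l=0 r=16: |-20|<=|20| out[16]=400, r--

l=0, r=15, next write slot=15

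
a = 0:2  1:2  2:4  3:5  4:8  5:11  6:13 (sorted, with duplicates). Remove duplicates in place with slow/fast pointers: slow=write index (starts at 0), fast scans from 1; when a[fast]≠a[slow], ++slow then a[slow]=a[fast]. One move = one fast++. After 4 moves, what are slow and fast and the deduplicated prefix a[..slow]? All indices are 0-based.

(s=0,f=1) a[fast]=2=a[slow] dup → fast++
(s=0,f=2) a[fast]=4≠a[slow]=2 write a[1]=4 → slow++,fast++
(s=1,f=3) a[fast]=5≠a[slow]=4 write a[2]=5 → slow++,fast++
(s=2,f=4) a[fast]=8≠a[slow]=5 write a[3]=8 → slow++,fast++

slow=3, fast=5, prefix=[2, 4, 5, 8]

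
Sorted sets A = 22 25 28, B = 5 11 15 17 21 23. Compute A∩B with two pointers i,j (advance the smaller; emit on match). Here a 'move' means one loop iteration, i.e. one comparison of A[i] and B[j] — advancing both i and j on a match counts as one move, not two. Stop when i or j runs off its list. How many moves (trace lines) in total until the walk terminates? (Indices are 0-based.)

7 moves

[i=0,j=0] 22>5 → j++
[i=0,j=1] 22>11 → j++
[i=0,j=2] 22>15 → j++
[i=0,j=3] 22>17 → j++
[i=0,j=4] 22>21 → j++
[i=0,j=5] 22<23 → i++
[i=1,j=5] 25>23 → j++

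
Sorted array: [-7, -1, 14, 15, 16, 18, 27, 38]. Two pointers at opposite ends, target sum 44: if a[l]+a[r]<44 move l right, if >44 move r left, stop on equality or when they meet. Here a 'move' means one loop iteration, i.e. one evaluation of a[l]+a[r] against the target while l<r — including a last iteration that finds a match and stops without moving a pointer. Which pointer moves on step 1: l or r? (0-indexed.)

l

l=0 r=7: -7+38=31 <44, l++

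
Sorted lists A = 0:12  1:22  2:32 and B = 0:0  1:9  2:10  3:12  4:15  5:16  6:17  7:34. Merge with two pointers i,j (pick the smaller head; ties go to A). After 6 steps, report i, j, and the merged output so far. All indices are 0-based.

i=0 j=0: A[i]=12>B[j]=0 take 0, j++
i=0 j=1: A[i]=12>B[j]=9 take 9, j++
i=0 j=2: A[i]=12>B[j]=10 take 10, j++
i=0 j=3: A[i]=12<=B[j]=12 take 12, i++
i=1 j=3: A[i]=22>B[j]=12 take 12, j++
i=1 j=4: A[i]=22>B[j]=15 take 15, j++

i=1, j=5, merged so far=[0, 9, 10, 12, 12, 15]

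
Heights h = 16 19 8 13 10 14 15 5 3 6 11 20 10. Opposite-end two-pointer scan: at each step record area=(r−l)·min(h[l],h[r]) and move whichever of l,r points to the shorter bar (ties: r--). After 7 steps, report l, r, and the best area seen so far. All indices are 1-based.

l=7, r=12, best area=190

[1,13] min(16,10)*12=120 best=120 * → r--
[1,12] min(16,20)*11=176 best=176 * → l++
[2,12] min(19,20)*10=190 best=190 * → l++
[3,12] min(8,20)*9=72 best=190 → l++
[4,12] min(13,20)*8=104 best=190 → l++
[5,12] min(10,20)*7=70 best=190 → l++
[6,12] min(14,20)*6=84 best=190 → l++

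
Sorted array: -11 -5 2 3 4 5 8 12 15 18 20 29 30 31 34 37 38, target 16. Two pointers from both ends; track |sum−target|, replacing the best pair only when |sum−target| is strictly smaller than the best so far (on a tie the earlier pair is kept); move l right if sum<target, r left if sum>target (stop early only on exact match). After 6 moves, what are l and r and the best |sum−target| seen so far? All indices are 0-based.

l=0 r=16: -11+38=27 d=11 *, r--
l=0 r=15: -11+37=26 d=10 *, r--
l=0 r=14: -11+34=23 d=7 *, r--
l=0 r=13: -11+31=20 d=4 *, r--
l=0 r=12: -11+30=19 d=3 *, r--
l=0 r=11: -11+29=18 d=2 *, r--

l=0, r=10, best |Δ|=2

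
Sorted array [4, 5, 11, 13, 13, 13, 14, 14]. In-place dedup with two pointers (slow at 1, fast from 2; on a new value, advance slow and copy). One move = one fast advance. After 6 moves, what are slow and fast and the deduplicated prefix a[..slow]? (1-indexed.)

slow=5, fast=8, prefix=[4, 5, 11, 13, 14]

slow=1 fast=2: a[fast]=5≠a[slow]=4 write a[2]=5, slow++,fast++
slow=2 fast=3: a[fast]=11≠a[slow]=5 write a[3]=11, slow++,fast++
slow=3 fast=4: a[fast]=13≠a[slow]=11 write a[4]=13, slow++,fast++
slow=4 fast=5: a[fast]=13=a[slow] dup, fast++
slow=4 fast=6: a[fast]=13=a[slow] dup, fast++
slow=4 fast=7: a[fast]=14≠a[slow]=13 write a[5]=14, slow++,fast++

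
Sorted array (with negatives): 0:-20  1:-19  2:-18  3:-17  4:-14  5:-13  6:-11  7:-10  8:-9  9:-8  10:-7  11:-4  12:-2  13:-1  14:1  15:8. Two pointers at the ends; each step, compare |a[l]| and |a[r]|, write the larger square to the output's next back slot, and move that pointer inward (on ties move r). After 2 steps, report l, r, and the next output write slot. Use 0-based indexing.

l=2, r=15, next write slot=13

[0,15] |-20|>|8| out[15]=400 → l++
[1,15] |-19|>|8| out[14]=361 → l++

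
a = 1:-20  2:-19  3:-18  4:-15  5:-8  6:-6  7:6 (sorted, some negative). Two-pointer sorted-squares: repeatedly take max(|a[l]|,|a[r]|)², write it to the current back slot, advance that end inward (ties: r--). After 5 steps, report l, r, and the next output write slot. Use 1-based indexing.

l=6, r=7, next write slot=2

l=1 r=7: |-20|>|6| out[7]=400, l++
l=2 r=7: |-19|>|6| out[6]=361, l++
l=3 r=7: |-18|>|6| out[5]=324, l++
l=4 r=7: |-15|>|6| out[4]=225, l++
l=5 r=7: |-8|>|6| out[3]=64, l++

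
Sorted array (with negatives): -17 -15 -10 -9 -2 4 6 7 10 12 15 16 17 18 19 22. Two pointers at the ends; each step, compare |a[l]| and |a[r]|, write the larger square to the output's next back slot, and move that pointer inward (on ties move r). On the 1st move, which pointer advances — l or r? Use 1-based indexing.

l=1 r=16: |-17|<=|22| out[16]=484, r--

r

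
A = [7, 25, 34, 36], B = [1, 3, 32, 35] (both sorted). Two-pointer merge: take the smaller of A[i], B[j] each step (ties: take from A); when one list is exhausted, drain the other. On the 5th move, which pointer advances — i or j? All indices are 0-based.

j

i=0 j=0: A[i]=7>B[j]=1 take 1, j++
i=0 j=1: A[i]=7>B[j]=3 take 3, j++
i=0 j=2: A[i]=7<=B[j]=32 take 7, i++
i=1 j=2: A[i]=25<=B[j]=32 take 25, i++
i=2 j=2: A[i]=34>B[j]=32 take 32, j++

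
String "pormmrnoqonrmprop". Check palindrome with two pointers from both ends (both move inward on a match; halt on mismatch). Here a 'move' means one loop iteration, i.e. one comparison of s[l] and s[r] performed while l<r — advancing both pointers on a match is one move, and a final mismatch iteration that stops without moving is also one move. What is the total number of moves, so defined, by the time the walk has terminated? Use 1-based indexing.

l=1 r=17: 'p'=='p', l++,r--
l=2 r=16: 'o'=='o', l++,r--
l=3 r=15: 'r'=='r', l++,r--
l=4 r=14: 'm'!='p', stop

4 moves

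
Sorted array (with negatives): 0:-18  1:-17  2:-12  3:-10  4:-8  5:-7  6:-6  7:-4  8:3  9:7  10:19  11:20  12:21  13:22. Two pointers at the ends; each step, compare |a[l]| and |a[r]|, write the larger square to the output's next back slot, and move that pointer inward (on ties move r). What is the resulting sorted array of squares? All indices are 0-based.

[9, 16, 36, 49, 49, 64, 100, 144, 289, 324, 361, 400, 441, 484]

l=0 r=13: |-18|<=|22| out[13]=484, r--
l=0 r=12: |-18|<=|21| out[12]=441, r--
l=0 r=11: |-18|<=|20| out[11]=400, r--
l=0 r=10: |-18|<=|19| out[10]=361, r--
l=0 r=9: |-18|>|7| out[9]=324, l++
l=1 r=9: |-17|>|7| out[8]=289, l++
l=2 r=9: |-12|>|7| out[7]=144, l++
l=3 r=9: |-10|>|7| out[6]=100, l++
l=4 r=9: |-8|>|7| out[5]=64, l++
l=5 r=9: |-7|<=|7| out[4]=49, r--
l=5 r=8: |-7|>|3| out[3]=49, l++
l=6 r=8: |-6|>|3| out[2]=36, l++
l=7 r=8: |-4|>|3| out[1]=16, l++
l=8 r=8: |3|<=|3| out[0]=9, r--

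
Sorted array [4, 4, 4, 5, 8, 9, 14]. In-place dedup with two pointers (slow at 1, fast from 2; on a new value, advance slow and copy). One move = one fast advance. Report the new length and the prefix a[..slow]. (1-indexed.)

slow=1 fast=2: a[fast]=4=a[slow] dup, fast++
slow=1 fast=3: a[fast]=4=a[slow] dup, fast++
slow=1 fast=4: a[fast]=5≠a[slow]=4 write a[2]=5, slow++,fast++
slow=2 fast=5: a[fast]=8≠a[slow]=5 write a[3]=8, slow++,fast++
slow=3 fast=6: a[fast]=9≠a[slow]=8 write a[4]=9, slow++,fast++
slow=4 fast=7: a[fast]=14≠a[slow]=9 write a[5]=14, slow++,fast++

length 5; prefix = [4, 5, 8, 9, 14]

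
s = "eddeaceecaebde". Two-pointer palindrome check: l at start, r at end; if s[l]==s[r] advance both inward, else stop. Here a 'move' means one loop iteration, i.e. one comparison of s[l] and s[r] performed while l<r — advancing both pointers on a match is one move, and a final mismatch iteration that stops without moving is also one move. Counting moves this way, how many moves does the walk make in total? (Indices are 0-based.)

l=0 r=13: 'e'=='e', l++,r--
l=1 r=12: 'd'=='d', l++,r--
l=2 r=11: 'd'!='b', stop

3 moves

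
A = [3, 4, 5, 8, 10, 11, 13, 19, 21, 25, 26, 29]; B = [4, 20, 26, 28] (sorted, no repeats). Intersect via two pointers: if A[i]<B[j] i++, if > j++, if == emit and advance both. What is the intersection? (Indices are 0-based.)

i=0 j=0: 3<4, i++
i=1 j=0: 4==4 emit, i++,j++
i=2 j=1: 5<20, i++
i=3 j=1: 8<20, i++
i=4 j=1: 10<20, i++
i=5 j=1: 11<20, i++
i=6 j=1: 13<20, i++
i=7 j=1: 19<20, i++
i=8 j=1: 21>20, j++
i=8 j=2: 21<26, i++
i=9 j=2: 25<26, i++
i=10 j=2: 26==26 emit, i++,j++
i=11 j=3: 29>28, j++

intersection = [4, 26]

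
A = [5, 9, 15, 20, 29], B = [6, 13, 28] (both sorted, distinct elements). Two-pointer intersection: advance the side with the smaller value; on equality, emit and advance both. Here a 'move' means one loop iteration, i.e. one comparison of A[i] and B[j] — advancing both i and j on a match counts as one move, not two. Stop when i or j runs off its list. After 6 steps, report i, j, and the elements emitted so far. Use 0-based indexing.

[i=0,j=0] 5<6 → i++
[i=1,j=0] 9>6 → j++
[i=1,j=1] 9<13 → i++
[i=2,j=1] 15>13 → j++
[i=2,j=2] 15<28 → i++
[i=3,j=2] 20<28 → i++

i=4, j=2, emitted=[]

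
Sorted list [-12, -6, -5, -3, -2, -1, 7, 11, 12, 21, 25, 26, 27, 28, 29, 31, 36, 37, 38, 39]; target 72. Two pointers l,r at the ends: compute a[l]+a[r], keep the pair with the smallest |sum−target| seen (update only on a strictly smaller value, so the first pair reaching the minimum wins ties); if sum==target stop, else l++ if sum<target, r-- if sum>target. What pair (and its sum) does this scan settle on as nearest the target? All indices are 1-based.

pair (36, 37) with sum 73 (|Δ|=1)

[1,20] -12+39=27 d=45 * → l++
[2,20] -6+39=33 d=39 * → l++
[3,20] -5+39=34 d=38 * → l++
[4,20] -3+39=36 d=36 * → l++
[5,20] -2+39=37 d=35 * → l++
[6,20] -1+39=38 d=34 * → l++
[7,20] 7+39=46 d=26 * → l++
[8,20] 11+39=50 d=22 * → l++
[9,20] 12+39=51 d=21 * → l++
[10,20] 21+39=60 d=12 * → l++
[11,20] 25+39=64 d=8 * → l++
[12,20] 26+39=65 d=7 * → l++
[13,20] 27+39=66 d=6 * → l++
[14,20] 28+39=67 d=5 * → l++
[15,20] 29+39=68 d=4 * → l++
[16,20] 31+39=70 d=2 * → l++
[17,20] 36+39=75 d=3 → r--
[17,19] 36+38=74 d=2 → r--
[17,18] 36+37=73 d=1 * → r--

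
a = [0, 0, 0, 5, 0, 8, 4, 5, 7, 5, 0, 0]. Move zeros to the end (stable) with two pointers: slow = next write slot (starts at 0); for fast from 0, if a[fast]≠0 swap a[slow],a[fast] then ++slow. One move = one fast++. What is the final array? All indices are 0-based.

[5, 8, 4, 5, 7, 5, 0, 0, 0, 0, 0, 0]

(s=0,f=0) a[fast]=0 → fast++
(s=0,f=1) a[fast]=0 → fast++
(s=0,f=2) a[fast]=0 → fast++
(s=0,f=3) a[fast]=5≠0 swap→a[0]=5 → slow++,fast++
(s=1,f=4) a[fast]=0 → fast++
(s=1,f=5) a[fast]=8≠0 swap→a[1]=8 → slow++,fast++
(s=2,f=6) a[fast]=4≠0 swap→a[2]=4 → slow++,fast++
(s=3,f=7) a[fast]=5≠0 swap→a[3]=5 → slow++,fast++
(s=4,f=8) a[fast]=7≠0 swap→a[4]=7 → slow++,fast++
(s=5,f=9) a[fast]=5≠0 swap→a[5]=5 → slow++,fast++
(s=6,f=10) a[fast]=0 → fast++
(s=6,f=11) a[fast]=0 → fast++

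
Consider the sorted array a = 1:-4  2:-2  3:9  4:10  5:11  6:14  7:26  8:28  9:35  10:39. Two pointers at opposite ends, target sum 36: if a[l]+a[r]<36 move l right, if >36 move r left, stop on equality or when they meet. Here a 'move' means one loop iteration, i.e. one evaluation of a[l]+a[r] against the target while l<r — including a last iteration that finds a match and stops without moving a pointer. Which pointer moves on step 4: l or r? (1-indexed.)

[1,10] -4+39=35 <36 → l++
[2,10] -2+39=37 >36 → r--
[2,9] -2+35=33 <36 → l++
[3,9] 9+35=44 >36 → r--

r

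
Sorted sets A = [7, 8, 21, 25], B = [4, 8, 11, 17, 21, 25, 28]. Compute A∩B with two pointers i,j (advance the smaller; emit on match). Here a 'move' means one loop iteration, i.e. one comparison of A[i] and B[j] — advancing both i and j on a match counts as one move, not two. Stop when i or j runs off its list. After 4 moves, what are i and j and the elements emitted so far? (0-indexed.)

i=2, j=3, emitted=[8]

i=0 j=0: 7>4, j++
i=0 j=1: 7<8, i++
i=1 j=1: 8==8 emit, i++,j++
i=2 j=2: 21>11, j++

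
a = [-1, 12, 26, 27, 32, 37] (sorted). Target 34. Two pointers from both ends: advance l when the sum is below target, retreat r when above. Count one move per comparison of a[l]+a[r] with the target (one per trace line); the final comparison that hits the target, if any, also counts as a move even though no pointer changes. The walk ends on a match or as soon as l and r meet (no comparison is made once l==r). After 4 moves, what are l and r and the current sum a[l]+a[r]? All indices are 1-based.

l=1 r=6: -1+37=36 >34, r--
l=1 r=5: -1+32=31 <34, l++
l=2 r=5: 12+32=44 >34, r--
l=2 r=4: 12+27=39 >34, r--

l=2, r=3, sum=38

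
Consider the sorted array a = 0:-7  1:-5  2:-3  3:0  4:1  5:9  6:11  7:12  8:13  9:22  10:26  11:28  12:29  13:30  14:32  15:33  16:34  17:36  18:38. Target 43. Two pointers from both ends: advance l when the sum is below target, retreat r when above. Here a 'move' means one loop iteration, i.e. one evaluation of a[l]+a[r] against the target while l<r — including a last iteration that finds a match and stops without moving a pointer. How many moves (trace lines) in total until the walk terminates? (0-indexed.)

8 moves

[0,18] -7+38=31 <43 → l++
[1,18] -5+38=33 <43 → l++
[2,18] -3+38=35 <43 → l++
[3,18] 0+38=38 <43 → l++
[4,18] 1+38=39 <43 → l++
[5,18] 9+38=47 >43 → r--
[5,17] 9+36=45 >43 → r--
[5,16] 9+34=43 → found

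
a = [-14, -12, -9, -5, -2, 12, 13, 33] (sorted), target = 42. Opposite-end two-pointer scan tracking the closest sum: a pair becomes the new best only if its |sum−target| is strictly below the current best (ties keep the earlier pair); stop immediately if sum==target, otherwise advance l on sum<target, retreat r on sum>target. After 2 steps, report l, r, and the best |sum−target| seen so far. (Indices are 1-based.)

[1,8] -14+33=19 d=23 * → l++
[2,8] -12+33=21 d=21 * → l++

l=3, r=8, best |Δ|=21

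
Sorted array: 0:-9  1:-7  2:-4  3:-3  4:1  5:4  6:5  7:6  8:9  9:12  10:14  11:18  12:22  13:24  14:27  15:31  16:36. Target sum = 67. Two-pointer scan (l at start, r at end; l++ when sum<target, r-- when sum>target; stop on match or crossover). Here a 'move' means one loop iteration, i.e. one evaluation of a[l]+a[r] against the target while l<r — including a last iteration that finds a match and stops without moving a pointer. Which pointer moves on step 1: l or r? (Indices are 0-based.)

[0,16] -9+36=27 <67 → l++

l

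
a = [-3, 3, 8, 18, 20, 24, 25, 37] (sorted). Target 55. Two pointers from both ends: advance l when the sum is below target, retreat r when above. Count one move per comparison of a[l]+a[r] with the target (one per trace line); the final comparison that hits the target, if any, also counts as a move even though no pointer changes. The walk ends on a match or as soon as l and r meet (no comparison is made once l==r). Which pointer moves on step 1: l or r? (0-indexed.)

l=0 r=7: -3+37=34 <55, l++

l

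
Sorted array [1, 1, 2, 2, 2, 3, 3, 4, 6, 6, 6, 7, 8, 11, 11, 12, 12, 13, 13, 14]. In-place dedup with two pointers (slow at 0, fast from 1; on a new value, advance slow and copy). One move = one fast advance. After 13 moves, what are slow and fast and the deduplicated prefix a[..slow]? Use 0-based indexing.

slow=0 fast=1: a[fast]=1=a[slow] dup, fast++
slow=0 fast=2: a[fast]=2≠a[slow]=1 write a[1]=2, slow++,fast++
slow=1 fast=3: a[fast]=2=a[slow] dup, fast++
slow=1 fast=4: a[fast]=2=a[slow] dup, fast++
slow=1 fast=5: a[fast]=3≠a[slow]=2 write a[2]=3, slow++,fast++
slow=2 fast=6: a[fast]=3=a[slow] dup, fast++
slow=2 fast=7: a[fast]=4≠a[slow]=3 write a[3]=4, slow++,fast++
slow=3 fast=8: a[fast]=6≠a[slow]=4 write a[4]=6, slow++,fast++
slow=4 fast=9: a[fast]=6=a[slow] dup, fast++
slow=4 fast=10: a[fast]=6=a[slow] dup, fast++
slow=4 fast=11: a[fast]=7≠a[slow]=6 write a[5]=7, slow++,fast++
slow=5 fast=12: a[fast]=8≠a[slow]=7 write a[6]=8, slow++,fast++
slow=6 fast=13: a[fast]=11≠a[slow]=8 write a[7]=11, slow++,fast++

slow=7, fast=14, prefix=[1, 2, 3, 4, 6, 7, 8, 11]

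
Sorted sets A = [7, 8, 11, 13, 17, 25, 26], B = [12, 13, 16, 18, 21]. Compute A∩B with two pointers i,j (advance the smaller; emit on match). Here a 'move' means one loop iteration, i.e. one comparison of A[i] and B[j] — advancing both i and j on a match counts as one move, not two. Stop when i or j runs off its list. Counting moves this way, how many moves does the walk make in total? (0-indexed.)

[i=0,j=0] 7<12 → i++
[i=1,j=0] 8<12 → i++
[i=2,j=0] 11<12 → i++
[i=3,j=0] 13>12 → j++
[i=3,j=1] 13==13 emit → i++,j++
[i=4,j=2] 17>16 → j++
[i=4,j=3] 17<18 → i++
[i=5,j=3] 25>18 → j++
[i=5,j=4] 25>21 → j++

9 moves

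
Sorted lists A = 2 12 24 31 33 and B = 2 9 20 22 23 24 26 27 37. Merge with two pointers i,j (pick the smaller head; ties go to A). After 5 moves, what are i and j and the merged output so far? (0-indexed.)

i=2, j=3, merged so far=[2, 2, 9, 12, 20]

i=0 j=0: A[i]=2<=B[j]=2 take 2, i++
i=1 j=0: A[i]=12>B[j]=2 take 2, j++
i=1 j=1: A[i]=12>B[j]=9 take 9, j++
i=1 j=2: A[i]=12<=B[j]=20 take 12, i++
i=2 j=2: A[i]=24>B[j]=20 take 20, j++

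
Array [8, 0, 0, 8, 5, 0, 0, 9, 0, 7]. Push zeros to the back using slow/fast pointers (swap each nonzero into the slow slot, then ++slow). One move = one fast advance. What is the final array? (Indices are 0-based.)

(s=0,f=0) a[fast]=8≠0 swap→a[0]=8 → slow++,fast++
(s=1,f=1) a[fast]=0 → fast++
(s=1,f=2) a[fast]=0 → fast++
(s=1,f=3) a[fast]=8≠0 swap→a[1]=8 → slow++,fast++
(s=2,f=4) a[fast]=5≠0 swap→a[2]=5 → slow++,fast++
(s=3,f=5) a[fast]=0 → fast++
(s=3,f=6) a[fast]=0 → fast++
(s=3,f=7) a[fast]=9≠0 swap→a[3]=9 → slow++,fast++
(s=4,f=8) a[fast]=0 → fast++
(s=4,f=9) a[fast]=7≠0 swap→a[4]=7 → slow++,fast++

[8, 8, 5, 9, 7, 0, 0, 0, 0, 0]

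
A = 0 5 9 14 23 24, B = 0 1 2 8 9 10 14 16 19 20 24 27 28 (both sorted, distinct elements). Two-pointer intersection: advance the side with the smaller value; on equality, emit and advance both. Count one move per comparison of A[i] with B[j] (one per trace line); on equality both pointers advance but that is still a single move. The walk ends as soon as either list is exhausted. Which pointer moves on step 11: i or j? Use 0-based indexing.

i=0 j=0: 0==0 emit, i++,j++
i=1 j=1: 5>1, j++
i=1 j=2: 5>2, j++
i=1 j=3: 5<8, i++
i=2 j=3: 9>8, j++
i=2 j=4: 9==9 emit, i++,j++
i=3 j=5: 14>10, j++
i=3 j=6: 14==14 emit, i++,j++
i=4 j=7: 23>16, j++
i=4 j=8: 23>19, j++
i=4 j=9: 23>20, j++

j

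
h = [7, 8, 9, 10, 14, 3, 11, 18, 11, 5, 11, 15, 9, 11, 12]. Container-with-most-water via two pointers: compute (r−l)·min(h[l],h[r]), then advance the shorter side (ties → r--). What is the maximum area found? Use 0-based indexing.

[0,14] min(7,12)*14=98 best=98 * → l++
[1,14] min(8,12)*13=104 best=104 * → l++
[2,14] min(9,12)*12=108 best=108 * → l++
[3,14] min(10,12)*11=110 best=110 * → l++
[4,14] min(14,12)*10=120 best=120 * → r--
[4,13] min(14,11)*9=99 best=120 → r--
[4,12] min(14,9)*8=72 best=120 → r--
[4,11] min(14,15)*7=98 best=120 → l++
[5,11] min(3,15)*6=18 best=120 → l++
[6,11] min(11,15)*5=55 best=120 → l++
[7,11] min(18,15)*4=60 best=120 → r--
[7,10] min(18,11)*3=33 best=120 → r--
[7,9] min(18,5)*2=10 best=120 → r--
[7,8] min(18,11)*1=11 best=120 → r--

max area = 120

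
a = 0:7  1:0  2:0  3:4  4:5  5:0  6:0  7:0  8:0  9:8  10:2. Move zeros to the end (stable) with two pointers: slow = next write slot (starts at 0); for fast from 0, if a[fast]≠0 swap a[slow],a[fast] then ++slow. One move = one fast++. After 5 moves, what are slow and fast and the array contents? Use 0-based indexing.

slow=3, fast=5, a=[7, 4, 5, 0, 0, 0, 0, 0, 0, 8, 2]

(s=0,f=0) a[fast]=7≠0 swap→a[0]=7 → slow++,fast++
(s=1,f=1) a[fast]=0 → fast++
(s=1,f=2) a[fast]=0 → fast++
(s=1,f=3) a[fast]=4≠0 swap→a[1]=4 → slow++,fast++
(s=2,f=4) a[fast]=5≠0 swap→a[2]=5 → slow++,fast++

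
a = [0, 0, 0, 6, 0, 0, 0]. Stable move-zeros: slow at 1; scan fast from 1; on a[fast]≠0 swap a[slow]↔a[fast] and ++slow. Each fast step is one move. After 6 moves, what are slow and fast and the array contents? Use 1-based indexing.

slow=2, fast=7, a=[6, 0, 0, 0, 0, 0, 0]

slow=1 fast=1: a[fast]=0, fast++
slow=1 fast=2: a[fast]=0, fast++
slow=1 fast=3: a[fast]=0, fast++
slow=1 fast=4: a[fast]=6≠0 swap→a[1]=6, slow++,fast++
slow=2 fast=5: a[fast]=0, fast++
slow=2 fast=6: a[fast]=0, fast++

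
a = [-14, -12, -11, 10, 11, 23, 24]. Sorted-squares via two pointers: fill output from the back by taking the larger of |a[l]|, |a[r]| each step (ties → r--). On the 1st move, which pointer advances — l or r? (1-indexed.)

[1,7] |-14|<=|24| out[7]=576 → r--

r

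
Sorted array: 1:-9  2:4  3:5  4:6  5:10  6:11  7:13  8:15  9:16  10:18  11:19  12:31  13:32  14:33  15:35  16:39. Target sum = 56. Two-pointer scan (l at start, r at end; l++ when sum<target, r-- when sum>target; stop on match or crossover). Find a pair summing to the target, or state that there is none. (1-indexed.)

no pair

[1,16] -9+39=30 <56 → l++
[2,16] 4+39=43 <56 → l++
[3,16] 5+39=44 <56 → l++
[4,16] 6+39=45 <56 → l++
[5,16] 10+39=49 <56 → l++
[6,16] 11+39=50 <56 → l++
[7,16] 13+39=52 <56 → l++
[8,16] 15+39=54 <56 → l++
[9,16] 16+39=55 <56 → l++
[10,16] 18+39=57 >56 → r--
[10,15] 18+35=53 <56 → l++
[11,15] 19+35=54 <56 → l++
[12,15] 31+35=66 >56 → r--
[12,14] 31+33=64 >56 → r--
[12,13] 31+32=63 >56 → r--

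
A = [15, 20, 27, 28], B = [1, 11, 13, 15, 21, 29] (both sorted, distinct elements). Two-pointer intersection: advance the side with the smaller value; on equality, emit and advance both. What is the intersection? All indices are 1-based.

[i=1,j=1] 15>1 → j++
[i=1,j=2] 15>11 → j++
[i=1,j=3] 15>13 → j++
[i=1,j=4] 15==15 emit → i++,j++
[i=2,j=5] 20<21 → i++
[i=3,j=5] 27>21 → j++
[i=3,j=6] 27<29 → i++
[i=4,j=6] 28<29 → i++

intersection = [15]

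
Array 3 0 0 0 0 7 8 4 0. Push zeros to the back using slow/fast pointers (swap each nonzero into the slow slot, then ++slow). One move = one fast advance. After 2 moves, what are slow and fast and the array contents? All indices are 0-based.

(s=0,f=0) a[fast]=3≠0 swap→a[0]=3 → slow++,fast++
(s=1,f=1) a[fast]=0 → fast++

slow=1, fast=2, a=[3, 0, 0, 0, 0, 7, 8, 4, 0]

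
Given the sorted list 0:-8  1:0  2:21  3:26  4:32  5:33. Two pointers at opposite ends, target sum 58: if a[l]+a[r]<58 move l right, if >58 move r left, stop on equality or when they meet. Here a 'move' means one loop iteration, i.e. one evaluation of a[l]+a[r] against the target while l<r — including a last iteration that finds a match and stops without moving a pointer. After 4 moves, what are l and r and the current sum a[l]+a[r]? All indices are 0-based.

l=0 r=5: -8+33=25 <58, l++
l=1 r=5: 0+33=33 <58, l++
l=2 r=5: 21+33=54 <58, l++
l=3 r=5: 26+33=59 >58, r--

l=3, r=4, sum=58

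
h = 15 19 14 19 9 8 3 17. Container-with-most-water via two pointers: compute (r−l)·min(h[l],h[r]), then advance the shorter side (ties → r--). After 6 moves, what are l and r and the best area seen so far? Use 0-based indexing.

l=1, r=2, best area=105

l=0 r=7: min(15,17)*7=105 best=105 *, l++
l=1 r=7: min(19,17)*6=102 best=105, r--
l=1 r=6: min(19,3)*5=15 best=105, r--
l=1 r=5: min(19,8)*4=32 best=105, r--
l=1 r=4: min(19,9)*3=27 best=105, r--
l=1 r=3: min(19,19)*2=38 best=105, r--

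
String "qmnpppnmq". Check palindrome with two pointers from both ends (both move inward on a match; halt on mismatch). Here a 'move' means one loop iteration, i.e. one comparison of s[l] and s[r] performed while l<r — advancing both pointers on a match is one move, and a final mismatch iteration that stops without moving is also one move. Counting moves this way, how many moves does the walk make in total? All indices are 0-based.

4 moves

l=0 r=8: 'q'=='q', l++,r--
l=1 r=7: 'm'=='m', l++,r--
l=2 r=6: 'n'=='n', l++,r--
l=3 r=5: 'p'=='p', l++,r--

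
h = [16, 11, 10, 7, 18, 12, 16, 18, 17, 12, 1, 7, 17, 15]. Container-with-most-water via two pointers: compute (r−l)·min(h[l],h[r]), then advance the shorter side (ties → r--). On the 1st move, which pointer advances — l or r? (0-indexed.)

[0,13] min(16,15)*13=195 best=195 * → r--

r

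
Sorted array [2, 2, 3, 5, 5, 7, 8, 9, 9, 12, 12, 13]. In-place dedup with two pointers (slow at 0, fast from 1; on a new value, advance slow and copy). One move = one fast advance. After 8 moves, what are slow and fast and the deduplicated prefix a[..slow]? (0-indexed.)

(s=0,f=1) a[fast]=2=a[slow] dup → fast++
(s=0,f=2) a[fast]=3≠a[slow]=2 write a[1]=3 → slow++,fast++
(s=1,f=3) a[fast]=5≠a[slow]=3 write a[2]=5 → slow++,fast++
(s=2,f=4) a[fast]=5=a[slow] dup → fast++
(s=2,f=5) a[fast]=7≠a[slow]=5 write a[3]=7 → slow++,fast++
(s=3,f=6) a[fast]=8≠a[slow]=7 write a[4]=8 → slow++,fast++
(s=4,f=7) a[fast]=9≠a[slow]=8 write a[5]=9 → slow++,fast++
(s=5,f=8) a[fast]=9=a[slow] dup → fast++

slow=5, fast=9, prefix=[2, 3, 5, 7, 8, 9]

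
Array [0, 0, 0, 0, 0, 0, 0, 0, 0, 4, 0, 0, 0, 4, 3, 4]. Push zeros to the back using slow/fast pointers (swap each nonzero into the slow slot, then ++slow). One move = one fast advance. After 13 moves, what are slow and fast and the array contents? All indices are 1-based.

slow=2, fast=14, a=[4, 0, 0, 0, 0, 0, 0, 0, 0, 0, 0, 0, 0, 4, 3, 4]

(s=1,f=1) a[fast]=0 → fast++
(s=1,f=2) a[fast]=0 → fast++
(s=1,f=3) a[fast]=0 → fast++
(s=1,f=4) a[fast]=0 → fast++
(s=1,f=5) a[fast]=0 → fast++
(s=1,f=6) a[fast]=0 → fast++
(s=1,f=7) a[fast]=0 → fast++
(s=1,f=8) a[fast]=0 → fast++
(s=1,f=9) a[fast]=0 → fast++
(s=1,f=10) a[fast]=4≠0 swap→a[1]=4 → slow++,fast++
(s=2,f=11) a[fast]=0 → fast++
(s=2,f=12) a[fast]=0 → fast++
(s=2,f=13) a[fast]=0 → fast++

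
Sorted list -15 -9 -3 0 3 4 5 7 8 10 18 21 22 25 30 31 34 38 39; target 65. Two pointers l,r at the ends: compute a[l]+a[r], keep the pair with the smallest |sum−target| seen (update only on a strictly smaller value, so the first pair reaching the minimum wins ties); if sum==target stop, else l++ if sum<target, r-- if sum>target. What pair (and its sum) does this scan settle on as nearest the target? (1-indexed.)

[1,19] -15+39=24 d=41 * → l++
[2,19] -9+39=30 d=35 * → l++
[3,19] -3+39=36 d=29 * → l++
[4,19] 0+39=39 d=26 * → l++
[5,19] 3+39=42 d=23 * → l++
[6,19] 4+39=43 d=22 * → l++
[7,19] 5+39=44 d=21 * → l++
[8,19] 7+39=46 d=19 * → l++
[9,19] 8+39=47 d=18 * → l++
[10,19] 10+39=49 d=16 * → l++
[11,19] 18+39=57 d=8 * → l++
[12,19] 21+39=60 d=5 * → l++
[13,19] 22+39=61 d=4 * → l++
[14,19] 25+39=64 d=1 * → l++
[15,19] 30+39=69 d=4 → r--
[15,18] 30+38=68 d=3 → r--
[15,17] 30+34=64 d=1 → l++
[16,17] 31+34=65 d=0 * → stop

pair (31, 34) with sum 65 (|Δ|=0)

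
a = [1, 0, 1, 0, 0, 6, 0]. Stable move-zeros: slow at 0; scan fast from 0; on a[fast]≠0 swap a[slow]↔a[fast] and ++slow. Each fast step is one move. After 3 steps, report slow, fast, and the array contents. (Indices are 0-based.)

slow=0 fast=0: a[fast]=1≠0 swap→a[0]=1, slow++,fast++
slow=1 fast=1: a[fast]=0, fast++
slow=1 fast=2: a[fast]=1≠0 swap→a[1]=1, slow++,fast++

slow=2, fast=3, a=[1, 1, 0, 0, 0, 6, 0]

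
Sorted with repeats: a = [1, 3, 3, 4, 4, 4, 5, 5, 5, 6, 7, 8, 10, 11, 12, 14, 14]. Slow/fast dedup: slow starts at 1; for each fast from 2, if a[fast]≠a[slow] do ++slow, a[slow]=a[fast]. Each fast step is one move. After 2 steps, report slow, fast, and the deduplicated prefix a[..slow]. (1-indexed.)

slow=1 fast=2: a[fast]=3≠a[slow]=1 write a[2]=3, slow++,fast++
slow=2 fast=3: a[fast]=3=a[slow] dup, fast++

slow=2, fast=4, prefix=[1, 3]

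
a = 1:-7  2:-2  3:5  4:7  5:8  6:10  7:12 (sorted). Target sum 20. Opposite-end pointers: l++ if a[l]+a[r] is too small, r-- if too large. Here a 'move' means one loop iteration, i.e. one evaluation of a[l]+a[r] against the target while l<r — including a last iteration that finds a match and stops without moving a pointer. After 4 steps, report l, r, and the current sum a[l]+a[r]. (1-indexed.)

l=5, r=7, sum=20

l=1 r=7: -7+12=5 <20, l++
l=2 r=7: -2+12=10 <20, l++
l=3 r=7: 5+12=17 <20, l++
l=4 r=7: 7+12=19 <20, l++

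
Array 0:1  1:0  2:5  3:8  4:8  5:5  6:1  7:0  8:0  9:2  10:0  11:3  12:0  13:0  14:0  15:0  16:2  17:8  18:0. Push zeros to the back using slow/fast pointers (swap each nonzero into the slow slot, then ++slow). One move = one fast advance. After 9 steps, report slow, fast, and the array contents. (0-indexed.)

slow=6, fast=9, a=[1, 5, 8, 8, 5, 1, 0, 0, 0, 2, 0, 3, 0, 0, 0, 0, 2, 8, 0]

(s=0,f=0) a[fast]=1≠0 swap→a[0]=1 → slow++,fast++
(s=1,f=1) a[fast]=0 → fast++
(s=1,f=2) a[fast]=5≠0 swap→a[1]=5 → slow++,fast++
(s=2,f=3) a[fast]=8≠0 swap→a[2]=8 → slow++,fast++
(s=3,f=4) a[fast]=8≠0 swap→a[3]=8 → slow++,fast++
(s=4,f=5) a[fast]=5≠0 swap→a[4]=5 → slow++,fast++
(s=5,f=6) a[fast]=1≠0 swap→a[5]=1 → slow++,fast++
(s=6,f=7) a[fast]=0 → fast++
(s=6,f=8) a[fast]=0 → fast++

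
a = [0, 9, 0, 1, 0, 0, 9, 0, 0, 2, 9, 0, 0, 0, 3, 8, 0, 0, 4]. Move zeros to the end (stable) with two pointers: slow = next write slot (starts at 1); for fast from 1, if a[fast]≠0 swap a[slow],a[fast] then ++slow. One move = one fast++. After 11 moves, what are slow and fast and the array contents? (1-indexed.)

slow=6, fast=12, a=[9, 1, 9, 2, 9, 0, 0, 0, 0, 0, 0, 0, 0, 0, 3, 8, 0, 0, 4]

(s=1,f=1) a[fast]=0 → fast++
(s=1,f=2) a[fast]=9≠0 swap→a[1]=9 → slow++,fast++
(s=2,f=3) a[fast]=0 → fast++
(s=2,f=4) a[fast]=1≠0 swap→a[2]=1 → slow++,fast++
(s=3,f=5) a[fast]=0 → fast++
(s=3,f=6) a[fast]=0 → fast++
(s=3,f=7) a[fast]=9≠0 swap→a[3]=9 → slow++,fast++
(s=4,f=8) a[fast]=0 → fast++
(s=4,f=9) a[fast]=0 → fast++
(s=4,f=10) a[fast]=2≠0 swap→a[4]=2 → slow++,fast++
(s=5,f=11) a[fast]=9≠0 swap→a[5]=9 → slow++,fast++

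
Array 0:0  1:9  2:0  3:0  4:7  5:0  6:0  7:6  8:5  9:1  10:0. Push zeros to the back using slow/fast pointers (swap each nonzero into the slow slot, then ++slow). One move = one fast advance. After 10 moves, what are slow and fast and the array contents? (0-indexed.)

slow=0 fast=0: a[fast]=0, fast++
slow=0 fast=1: a[fast]=9≠0 swap→a[0]=9, slow++,fast++
slow=1 fast=2: a[fast]=0, fast++
slow=1 fast=3: a[fast]=0, fast++
slow=1 fast=4: a[fast]=7≠0 swap→a[1]=7, slow++,fast++
slow=2 fast=5: a[fast]=0, fast++
slow=2 fast=6: a[fast]=0, fast++
slow=2 fast=7: a[fast]=6≠0 swap→a[2]=6, slow++,fast++
slow=3 fast=8: a[fast]=5≠0 swap→a[3]=5, slow++,fast++
slow=4 fast=9: a[fast]=1≠0 swap→a[4]=1, slow++,fast++

slow=5, fast=10, a=[9, 7, 6, 5, 1, 0, 0, 0, 0, 0, 0]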